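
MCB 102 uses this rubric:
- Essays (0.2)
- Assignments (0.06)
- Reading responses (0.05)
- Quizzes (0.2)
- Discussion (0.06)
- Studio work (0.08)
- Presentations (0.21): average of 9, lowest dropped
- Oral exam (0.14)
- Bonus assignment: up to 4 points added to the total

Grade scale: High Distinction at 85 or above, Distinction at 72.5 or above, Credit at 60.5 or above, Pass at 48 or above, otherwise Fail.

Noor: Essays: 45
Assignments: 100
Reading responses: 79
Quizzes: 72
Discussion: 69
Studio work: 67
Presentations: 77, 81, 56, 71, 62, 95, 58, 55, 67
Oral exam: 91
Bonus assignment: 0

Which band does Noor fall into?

Credit

Presentations: drop 55 → average of remaining 8 = 567/8 = 70.875
Weighted total:
  Essays 45 × 0.2 = 9
  Assignments 100 × 0.06 = 6
  Reading responses 79 × 0.05 = 3.95
  Quizzes 72 × 0.2 = 14.4
  Discussion 69 × 0.06 = 4.14
  Studio work 67 × 0.08 = 5.36
  Presentations 70.875 × 0.21 = 14.88375
  Oral exam 91 × 0.14 = 12.74
Sum = 70.47375
Bonus assignment: 70.47375 + 0 = 70.47375
70.47375 is ≥ 60.5 and < 72.5 → Credit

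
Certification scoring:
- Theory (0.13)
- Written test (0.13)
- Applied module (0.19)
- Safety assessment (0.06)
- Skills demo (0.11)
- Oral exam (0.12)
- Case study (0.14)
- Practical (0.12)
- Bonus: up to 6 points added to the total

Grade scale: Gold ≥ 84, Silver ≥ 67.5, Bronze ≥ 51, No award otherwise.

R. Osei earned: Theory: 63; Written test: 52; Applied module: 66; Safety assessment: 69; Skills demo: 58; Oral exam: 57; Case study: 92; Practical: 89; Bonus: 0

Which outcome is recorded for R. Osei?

Silver

Weighted total:
  Theory 63 × 0.13 = 8.19
  Written test 52 × 0.13 = 6.76
  Applied module 66 × 0.19 = 12.54
  Safety assessment 69 × 0.06 = 4.14
  Skills demo 58 × 0.11 = 6.38
  Oral exam 57 × 0.12 = 6.84
  Case study 92 × 0.14 = 12.88
  Practical 89 × 0.12 = 10.68
Sum = 68.41
Bonus: 68.41 + 0 = 68.41
68.41 is ≥ 67.5 and < 84 → Silver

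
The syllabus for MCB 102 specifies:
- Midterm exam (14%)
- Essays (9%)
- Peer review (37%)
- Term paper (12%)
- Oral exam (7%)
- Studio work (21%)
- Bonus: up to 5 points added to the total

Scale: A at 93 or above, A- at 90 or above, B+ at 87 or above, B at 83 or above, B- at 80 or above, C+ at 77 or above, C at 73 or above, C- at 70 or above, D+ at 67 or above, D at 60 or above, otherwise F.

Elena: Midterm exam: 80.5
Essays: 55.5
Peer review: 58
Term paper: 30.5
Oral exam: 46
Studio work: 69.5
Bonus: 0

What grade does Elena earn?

F

Weighted total:
  Midterm exam 80.5 × 0.14 = 11.27
  Essays 55.5 × 0.09 = 4.995
  Peer review 58 × 0.37 = 21.46
  Term paper 30.5 × 0.12 = 3.66
  Oral exam 46 × 0.07 = 3.22
  Studio work 69.5 × 0.21 = 14.595
Sum = 59.2
Bonus: 59.2 + 0 = 59.2
59.2 < 60 → F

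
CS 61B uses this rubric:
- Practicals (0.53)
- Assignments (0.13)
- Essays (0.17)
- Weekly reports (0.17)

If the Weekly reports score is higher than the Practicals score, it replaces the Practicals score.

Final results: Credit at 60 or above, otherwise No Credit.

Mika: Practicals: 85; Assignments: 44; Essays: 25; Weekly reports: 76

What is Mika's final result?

Credit

Weekly reports (76) ≤ Practicals (85), so Practicals stays at 85.
Weighted total:
  Practicals 85 × 0.53 = 45.05
  Assignments 44 × 0.13 = 5.72
  Essays 25 × 0.17 = 4.25
  Weekly reports 76 × 0.17 = 12.92
Sum = 67.94
67.94 ≥ 60 → Credit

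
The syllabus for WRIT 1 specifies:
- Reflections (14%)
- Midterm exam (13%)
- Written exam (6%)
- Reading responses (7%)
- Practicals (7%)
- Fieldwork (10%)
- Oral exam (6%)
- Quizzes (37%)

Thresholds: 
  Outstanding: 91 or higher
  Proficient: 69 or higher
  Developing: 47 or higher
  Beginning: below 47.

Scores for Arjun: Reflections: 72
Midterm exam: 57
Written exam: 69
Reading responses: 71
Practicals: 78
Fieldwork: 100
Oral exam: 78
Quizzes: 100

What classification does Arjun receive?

Proficient

Weighted total:
  Reflections 72 × 0.14 = 10.08
  Midterm exam 57 × 0.13 = 7.41
  Written exam 69 × 0.06 = 4.14
  Reading responses 71 × 0.07 = 4.97
  Practicals 78 × 0.07 = 5.46
  Fieldwork 100 × 0.1 = 10
  Oral exam 78 × 0.06 = 4.68
  Quizzes 100 × 0.37 = 37
Sum = 83.74
83.74 is ≥ 69 and < 91 → Proficient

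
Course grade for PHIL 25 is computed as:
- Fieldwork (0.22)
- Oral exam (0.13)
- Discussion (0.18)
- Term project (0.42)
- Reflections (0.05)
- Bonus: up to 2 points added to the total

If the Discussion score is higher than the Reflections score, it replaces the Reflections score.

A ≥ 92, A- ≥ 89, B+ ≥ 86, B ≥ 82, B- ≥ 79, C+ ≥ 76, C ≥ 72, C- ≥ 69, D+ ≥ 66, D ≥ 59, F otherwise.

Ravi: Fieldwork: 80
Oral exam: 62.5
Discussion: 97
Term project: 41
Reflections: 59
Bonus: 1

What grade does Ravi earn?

D+

Discussion (97) > Reflections (59), so Reflections counts as 97.
Weighted total:
  Fieldwork 80 × 0.22 = 17.6
  Oral exam 62.5 × 0.13 = 8.125
  Discussion 97 × 0.18 = 17.46
  Term project 41 × 0.42 = 17.22
  Reflections 97 × 0.05 = 4.85
Sum = 65.255
Bonus: 65.255 + 1 = 66.255
66.255 is ≥ 66 and < 69 → D+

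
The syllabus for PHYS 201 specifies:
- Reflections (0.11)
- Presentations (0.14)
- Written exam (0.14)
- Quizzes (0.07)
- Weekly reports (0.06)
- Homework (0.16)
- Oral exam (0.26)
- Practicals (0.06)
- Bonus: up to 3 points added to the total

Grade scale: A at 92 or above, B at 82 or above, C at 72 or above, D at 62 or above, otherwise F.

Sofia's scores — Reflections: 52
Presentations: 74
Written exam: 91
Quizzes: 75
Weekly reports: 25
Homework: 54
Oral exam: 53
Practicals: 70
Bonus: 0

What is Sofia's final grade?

D

Weighted total:
  Reflections 52 × 0.11 = 5.72
  Presentations 74 × 0.14 = 10.36
  Written exam 91 × 0.14 = 12.74
  Quizzes 75 × 0.07 = 5.25
  Weekly reports 25 × 0.06 = 1.5
  Homework 54 × 0.16 = 8.64
  Oral exam 53 × 0.26 = 13.78
  Practicals 70 × 0.06 = 4.2
Sum = 62.19
Bonus: 62.19 + 0 = 62.19
62.19 is ≥ 62 and < 72 → D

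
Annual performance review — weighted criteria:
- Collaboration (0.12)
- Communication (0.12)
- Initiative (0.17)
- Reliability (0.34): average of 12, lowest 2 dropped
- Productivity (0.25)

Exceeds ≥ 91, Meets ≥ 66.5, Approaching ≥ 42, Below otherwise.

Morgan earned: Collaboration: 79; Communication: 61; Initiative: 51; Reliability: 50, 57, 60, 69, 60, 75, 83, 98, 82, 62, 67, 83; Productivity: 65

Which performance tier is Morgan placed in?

Meets

Reliability: drop 50, 57 → average of remaining 10 = 739/10 = 73.9
Weighted total:
  Collaboration 79 × 0.12 = 9.48
  Communication 61 × 0.12 = 7.32
  Initiative 51 × 0.17 = 8.67
  Reliability 73.9 × 0.34 = 25.126
  Productivity 65 × 0.25 = 16.25
Sum = 66.846
66.846 is ≥ 66.5 and < 91 → Meets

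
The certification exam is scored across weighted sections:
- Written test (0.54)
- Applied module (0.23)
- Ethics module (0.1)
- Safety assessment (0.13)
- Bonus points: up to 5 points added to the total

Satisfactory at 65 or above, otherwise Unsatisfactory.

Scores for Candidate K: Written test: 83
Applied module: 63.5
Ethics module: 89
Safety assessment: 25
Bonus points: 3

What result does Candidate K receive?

Weighted total:
  Written test 83 × 0.54 = 44.82
  Applied module 63.5 × 0.23 = 14.605
  Ethics module 89 × 0.1 = 8.9
  Safety assessment 25 × 0.13 = 3.25
Sum = 71.575
Bonus points: 71.575 + 3 = 74.575
74.575 ≥ 65 → Satisfactory

Satisfactory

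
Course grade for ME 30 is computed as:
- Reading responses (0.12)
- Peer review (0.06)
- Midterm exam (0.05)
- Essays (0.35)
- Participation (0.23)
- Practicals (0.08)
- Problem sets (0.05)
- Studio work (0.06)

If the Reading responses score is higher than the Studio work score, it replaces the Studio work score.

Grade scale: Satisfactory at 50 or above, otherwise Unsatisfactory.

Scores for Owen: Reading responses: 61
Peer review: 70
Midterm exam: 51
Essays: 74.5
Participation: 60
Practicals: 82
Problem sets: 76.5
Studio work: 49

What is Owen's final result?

Reading responses (61) > Studio work (49), so Studio work counts as 61.
Weighted total:
  Reading responses 61 × 0.12 = 7.32
  Peer review 70 × 0.06 = 4.2
  Midterm exam 51 × 0.05 = 2.55
  Essays 74.5 × 0.35 = 26.075
  Participation 60 × 0.23 = 13.8
  Practicals 82 × 0.08 = 6.56
  Problem sets 76.5 × 0.05 = 3.825
  Studio work 61 × 0.06 = 3.66
Sum = 67.99
67.99 ≥ 50 → Satisfactory

Satisfactory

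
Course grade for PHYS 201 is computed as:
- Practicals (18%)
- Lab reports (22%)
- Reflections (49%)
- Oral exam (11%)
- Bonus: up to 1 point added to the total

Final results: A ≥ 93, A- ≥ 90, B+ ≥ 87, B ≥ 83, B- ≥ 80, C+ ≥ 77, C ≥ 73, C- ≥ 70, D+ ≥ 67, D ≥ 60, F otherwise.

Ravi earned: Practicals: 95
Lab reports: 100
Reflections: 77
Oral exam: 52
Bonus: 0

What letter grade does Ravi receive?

B-

Weighted total:
  Practicals 95 × 0.18 = 17.1
  Lab reports 100 × 0.22 = 22
  Reflections 77 × 0.49 = 37.73
  Oral exam 52 × 0.11 = 5.72
Sum = 82.55
Bonus: 82.55 + 0 = 82.55
82.55 is ≥ 80 and < 83 → B-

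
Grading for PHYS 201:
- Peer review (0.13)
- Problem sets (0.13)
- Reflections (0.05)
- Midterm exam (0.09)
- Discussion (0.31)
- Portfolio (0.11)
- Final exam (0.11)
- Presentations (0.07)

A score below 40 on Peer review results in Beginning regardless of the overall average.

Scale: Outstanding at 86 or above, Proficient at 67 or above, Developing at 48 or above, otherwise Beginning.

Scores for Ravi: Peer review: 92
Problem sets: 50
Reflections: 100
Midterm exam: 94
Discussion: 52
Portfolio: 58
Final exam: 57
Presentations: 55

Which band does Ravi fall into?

Peer review score 92 ≥ 40: minimum met.
Weighted total:
  Peer review 92 × 0.13 = 11.96
  Problem sets 50 × 0.13 = 6.5
  Reflections 100 × 0.05 = 5
  Midterm exam 94 × 0.09 = 8.46
  Discussion 52 × 0.31 = 16.12
  Portfolio 58 × 0.11 = 6.38
  Final exam 57 × 0.11 = 6.27
  Presentations 55 × 0.07 = 3.85
Sum = 64.54
64.54 is ≥ 48 and < 67 → Developing

Developing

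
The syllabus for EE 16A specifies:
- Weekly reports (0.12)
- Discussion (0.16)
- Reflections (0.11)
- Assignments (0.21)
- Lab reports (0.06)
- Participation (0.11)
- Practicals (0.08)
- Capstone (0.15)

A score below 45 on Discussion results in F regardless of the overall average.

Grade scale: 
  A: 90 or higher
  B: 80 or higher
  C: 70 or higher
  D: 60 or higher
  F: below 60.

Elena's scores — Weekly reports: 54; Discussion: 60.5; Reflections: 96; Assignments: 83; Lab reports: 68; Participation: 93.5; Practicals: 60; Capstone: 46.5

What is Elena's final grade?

C

Discussion score 60.5 ≥ 45: minimum met.
Weighted total:
  Weekly reports 54 × 0.12 = 6.48
  Discussion 60.5 × 0.16 = 9.68
  Reflections 96 × 0.11 = 10.56
  Assignments 83 × 0.21 = 17.43
  Lab reports 68 × 0.06 = 4.08
  Participation 93.5 × 0.11 = 10.285
  Practicals 60 × 0.08 = 4.8
  Capstone 46.5 × 0.15 = 6.975
Sum = 70.29
70.29 is ≥ 70 and < 80 → C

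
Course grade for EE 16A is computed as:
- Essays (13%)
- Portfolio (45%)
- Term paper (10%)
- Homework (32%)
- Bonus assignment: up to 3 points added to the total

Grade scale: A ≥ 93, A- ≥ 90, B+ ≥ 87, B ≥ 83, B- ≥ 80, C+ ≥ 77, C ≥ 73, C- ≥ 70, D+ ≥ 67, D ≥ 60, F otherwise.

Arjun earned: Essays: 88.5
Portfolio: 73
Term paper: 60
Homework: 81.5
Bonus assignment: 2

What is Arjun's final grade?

C+

Weighted total:
  Essays 88.5 × 0.13 = 11.505
  Portfolio 73 × 0.45 = 32.85
  Term paper 60 × 0.1 = 6
  Homework 81.5 × 0.32 = 26.08
Sum = 76.435
Bonus assignment: 76.435 + 2 = 78.435
78.435 is ≥ 77 and < 80 → C+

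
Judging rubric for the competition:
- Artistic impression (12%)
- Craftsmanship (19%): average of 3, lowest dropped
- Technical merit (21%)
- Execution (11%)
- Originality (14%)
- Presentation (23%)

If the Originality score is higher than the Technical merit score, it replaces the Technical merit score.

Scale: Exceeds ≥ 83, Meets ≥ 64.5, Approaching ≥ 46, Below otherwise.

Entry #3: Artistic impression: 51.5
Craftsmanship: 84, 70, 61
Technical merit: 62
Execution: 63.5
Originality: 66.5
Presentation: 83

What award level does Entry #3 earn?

Meets

Craftsmanship: drop 61 → average of remaining 2 = 154/2 = 77
Originality (66.5) > Technical merit (62), so Technical merit counts as 66.5.
Weighted total:
  Artistic impression 51.5 × 0.12 = 6.18
  Craftsmanship 77 × 0.19 = 14.63
  Technical merit 66.5 × 0.21 = 13.965
  Execution 63.5 × 0.11 = 6.985
  Originality 66.5 × 0.14 = 9.31
  Presentation 83 × 0.23 = 19.09
Sum = 70.16
70.16 is ≥ 64.5 and < 83 → Meets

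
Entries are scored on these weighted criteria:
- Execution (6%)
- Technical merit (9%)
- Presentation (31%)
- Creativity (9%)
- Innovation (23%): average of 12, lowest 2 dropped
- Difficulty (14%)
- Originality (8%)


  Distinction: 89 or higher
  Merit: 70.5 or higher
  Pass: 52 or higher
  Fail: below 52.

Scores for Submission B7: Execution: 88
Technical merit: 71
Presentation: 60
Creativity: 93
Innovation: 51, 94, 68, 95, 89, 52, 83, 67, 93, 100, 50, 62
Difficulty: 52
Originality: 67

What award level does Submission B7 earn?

Innovation: drop 50, 51 → average of remaining 10 = 803/10 = 80.3
Weighted total:
  Execution 88 × 0.06 = 5.28
  Technical merit 71 × 0.09 = 6.39
  Presentation 60 × 0.31 = 18.6
  Creativity 93 × 0.09 = 8.37
  Innovation 80.3 × 0.23 = 18.469
  Difficulty 52 × 0.14 = 7.28
  Originality 67 × 0.08 = 5.36
Sum = 69.749
69.749 is ≥ 52 and < 70.5 → Pass

Pass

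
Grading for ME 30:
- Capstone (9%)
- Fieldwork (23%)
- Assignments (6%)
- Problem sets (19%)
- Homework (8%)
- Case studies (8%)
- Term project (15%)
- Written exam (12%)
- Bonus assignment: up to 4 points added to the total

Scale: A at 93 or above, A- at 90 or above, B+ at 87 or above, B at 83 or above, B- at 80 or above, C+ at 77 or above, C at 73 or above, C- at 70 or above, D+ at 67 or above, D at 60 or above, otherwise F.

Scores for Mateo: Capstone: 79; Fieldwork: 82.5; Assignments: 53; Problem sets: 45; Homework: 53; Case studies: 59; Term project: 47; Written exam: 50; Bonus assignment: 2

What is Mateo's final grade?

Weighted total:
  Capstone 79 × 0.09 = 7.11
  Fieldwork 82.5 × 0.23 = 18.975
  Assignments 53 × 0.06 = 3.18
  Problem sets 45 × 0.19 = 8.55
  Homework 53 × 0.08 = 4.24
  Case studies 59 × 0.08 = 4.72
  Term project 47 × 0.15 = 7.05
  Written exam 50 × 0.12 = 6
Sum = 59.825
Bonus assignment: 59.825 + 2 = 61.825
61.825 is ≥ 60 and < 67 → D

D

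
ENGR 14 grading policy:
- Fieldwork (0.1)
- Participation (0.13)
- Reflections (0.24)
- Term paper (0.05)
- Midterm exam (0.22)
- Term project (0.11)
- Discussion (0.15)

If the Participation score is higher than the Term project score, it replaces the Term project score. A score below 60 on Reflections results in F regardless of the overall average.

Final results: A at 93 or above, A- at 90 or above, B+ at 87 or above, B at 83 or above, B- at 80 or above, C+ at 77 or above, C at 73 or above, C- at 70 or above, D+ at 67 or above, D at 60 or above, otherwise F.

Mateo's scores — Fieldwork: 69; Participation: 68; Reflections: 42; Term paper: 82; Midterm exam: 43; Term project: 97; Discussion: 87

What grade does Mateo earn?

F

Participation (68) ≤ Term project (97), so Term project stays at 97.
Reflections score 42 < 60: minimum not met.
Weighted total:
  Fieldwork 69 × 0.1 = 6.9
  Participation 68 × 0.13 = 8.84
  Reflections 42 × 0.24 = 10.08
  Term paper 82 × 0.05 = 4.1
  Midterm exam 43 × 0.22 = 9.46
  Term project 97 × 0.11 = 10.67
  Discussion 87 × 0.15 = 13.05
Sum = 63.1
Because the Reflections minimum was not met, the result is F.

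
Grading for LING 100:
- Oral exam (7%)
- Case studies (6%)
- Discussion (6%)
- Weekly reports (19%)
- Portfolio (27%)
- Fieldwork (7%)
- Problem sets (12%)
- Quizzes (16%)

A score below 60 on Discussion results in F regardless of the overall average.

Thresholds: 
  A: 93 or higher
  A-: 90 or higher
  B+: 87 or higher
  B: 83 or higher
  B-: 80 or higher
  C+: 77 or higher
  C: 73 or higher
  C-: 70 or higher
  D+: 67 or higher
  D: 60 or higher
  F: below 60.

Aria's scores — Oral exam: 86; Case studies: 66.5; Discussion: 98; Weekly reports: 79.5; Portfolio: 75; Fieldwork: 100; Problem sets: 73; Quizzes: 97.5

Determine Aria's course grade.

Discussion score 98 ≥ 60: minimum met.
Weighted total:
  Oral exam 86 × 0.07 = 6.02
  Case studies 66.5 × 0.06 = 3.99
  Discussion 98 × 0.06 = 5.88
  Weekly reports 79.5 × 0.19 = 15.105
  Portfolio 75 × 0.27 = 20.25
  Fieldwork 100 × 0.07 = 7
  Problem sets 73 × 0.12 = 8.76
  Quizzes 97.5 × 0.16 = 15.6
Sum = 82.605
82.605 is ≥ 80 and < 83 → B-

B-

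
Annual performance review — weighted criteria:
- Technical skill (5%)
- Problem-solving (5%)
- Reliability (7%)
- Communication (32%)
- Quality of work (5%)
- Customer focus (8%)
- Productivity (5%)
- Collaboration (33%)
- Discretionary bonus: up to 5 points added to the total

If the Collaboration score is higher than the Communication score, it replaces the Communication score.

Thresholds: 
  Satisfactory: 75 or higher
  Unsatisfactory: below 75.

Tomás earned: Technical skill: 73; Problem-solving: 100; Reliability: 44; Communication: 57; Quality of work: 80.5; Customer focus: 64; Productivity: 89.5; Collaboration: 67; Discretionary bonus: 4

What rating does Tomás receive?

Collaboration (67) > Communication (57), so Communication counts as 67.
Weighted total:
  Technical skill 73 × 0.05 = 3.65
  Problem-solving 100 × 0.05 = 5
  Reliability 44 × 0.07 = 3.08
  Communication 67 × 0.32 = 21.44
  Quality of work 80.5 × 0.05 = 4.025
  Customer focus 64 × 0.08 = 5.12
  Productivity 89.5 × 0.05 = 4.475
  Collaboration 67 × 0.33 = 22.11
Sum = 68.9
Discretionary bonus: 68.9 + 4 = 72.9
72.9 < 75 → Unsatisfactory

Unsatisfactory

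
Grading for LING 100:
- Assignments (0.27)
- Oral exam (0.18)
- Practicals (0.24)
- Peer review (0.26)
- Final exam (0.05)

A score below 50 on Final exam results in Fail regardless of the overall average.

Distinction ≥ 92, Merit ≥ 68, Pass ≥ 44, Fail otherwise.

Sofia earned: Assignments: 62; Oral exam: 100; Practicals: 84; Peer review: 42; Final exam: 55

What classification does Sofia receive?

Merit

Final exam score 55 ≥ 50: minimum met.
Weighted total:
  Assignments 62 × 0.27 = 16.74
  Oral exam 100 × 0.18 = 18
  Practicals 84 × 0.24 = 20.16
  Peer review 42 × 0.26 = 10.92
  Final exam 55 × 0.05 = 2.75
Sum = 68.57
68.57 is ≥ 68 and < 92 → Merit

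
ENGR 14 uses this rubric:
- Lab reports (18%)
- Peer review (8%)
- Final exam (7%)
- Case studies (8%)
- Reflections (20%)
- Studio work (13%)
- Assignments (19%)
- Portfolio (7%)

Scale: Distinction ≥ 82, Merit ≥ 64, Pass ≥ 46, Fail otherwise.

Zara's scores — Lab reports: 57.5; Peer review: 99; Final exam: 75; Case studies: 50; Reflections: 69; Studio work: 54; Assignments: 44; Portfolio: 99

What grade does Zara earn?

Weighted total:
  Lab reports 57.5 × 0.18 = 10.35
  Peer review 99 × 0.08 = 7.92
  Final exam 75 × 0.07 = 5.25
  Case studies 50 × 0.08 = 4
  Reflections 69 × 0.2 = 13.8
  Studio work 54 × 0.13 = 7.02
  Assignments 44 × 0.19 = 8.36
  Portfolio 99 × 0.07 = 6.93
Sum = 63.63
63.63 is ≥ 46 and < 64 → Pass

Pass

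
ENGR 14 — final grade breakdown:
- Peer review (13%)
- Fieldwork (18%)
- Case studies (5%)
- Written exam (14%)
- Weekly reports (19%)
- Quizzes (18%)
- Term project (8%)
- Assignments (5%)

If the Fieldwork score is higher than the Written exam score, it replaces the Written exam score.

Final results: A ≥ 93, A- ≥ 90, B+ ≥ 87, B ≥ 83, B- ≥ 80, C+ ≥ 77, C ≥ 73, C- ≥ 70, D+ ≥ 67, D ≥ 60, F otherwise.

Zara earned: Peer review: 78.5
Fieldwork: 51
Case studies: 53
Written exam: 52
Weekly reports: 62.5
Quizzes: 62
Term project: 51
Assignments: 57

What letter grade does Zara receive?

F

Fieldwork (51) ≤ Written exam (52), so Written exam stays at 52.
Weighted total:
  Peer review 78.5 × 0.13 = 10.205
  Fieldwork 51 × 0.18 = 9.18
  Case studies 53 × 0.05 = 2.65
  Written exam 52 × 0.14 = 7.28
  Weekly reports 62.5 × 0.19 = 11.875
  Quizzes 62 × 0.18 = 11.16
  Term project 51 × 0.08 = 4.08
  Assignments 57 × 0.05 = 2.85
Sum = 59.28
59.28 < 60 → F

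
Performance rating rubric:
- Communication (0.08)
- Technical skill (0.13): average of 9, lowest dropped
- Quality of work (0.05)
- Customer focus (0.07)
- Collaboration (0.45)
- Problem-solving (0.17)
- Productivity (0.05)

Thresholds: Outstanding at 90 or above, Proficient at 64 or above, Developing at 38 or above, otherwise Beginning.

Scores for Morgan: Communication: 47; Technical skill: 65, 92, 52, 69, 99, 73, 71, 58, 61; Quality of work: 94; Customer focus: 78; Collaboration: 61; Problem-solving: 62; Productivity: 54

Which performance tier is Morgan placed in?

Proficient

Technical skill: drop 52 → average of remaining 8 = 588/8 = 73.5
Weighted total:
  Communication 47 × 0.08 = 3.76
  Technical skill 73.5 × 0.13 = 9.555
  Quality of work 94 × 0.05 = 4.7
  Customer focus 78 × 0.07 = 5.46
  Collaboration 61 × 0.45 = 27.45
  Problem-solving 62 × 0.17 = 10.54
  Productivity 54 × 0.05 = 2.7
Sum = 64.165
64.165 is ≥ 64 and < 90 → Proficient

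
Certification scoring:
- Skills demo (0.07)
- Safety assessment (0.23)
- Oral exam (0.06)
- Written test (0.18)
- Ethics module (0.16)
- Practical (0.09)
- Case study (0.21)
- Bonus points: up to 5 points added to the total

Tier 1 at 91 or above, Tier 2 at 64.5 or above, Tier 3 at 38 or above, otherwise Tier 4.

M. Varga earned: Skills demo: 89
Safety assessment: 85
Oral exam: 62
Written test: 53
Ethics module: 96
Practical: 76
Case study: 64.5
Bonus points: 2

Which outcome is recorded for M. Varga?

Tier 2

Weighted total:
  Skills demo 89 × 0.07 = 6.23
  Safety assessment 85 × 0.23 = 19.55
  Oral exam 62 × 0.06 = 3.72
  Written test 53 × 0.18 = 9.54
  Ethics module 96 × 0.16 = 15.36
  Practical 76 × 0.09 = 6.84
  Case study 64.5 × 0.21 = 13.545
Sum = 74.785
Bonus points: 74.785 + 2 = 76.785
76.785 is ≥ 64.5 and < 91 → Tier 2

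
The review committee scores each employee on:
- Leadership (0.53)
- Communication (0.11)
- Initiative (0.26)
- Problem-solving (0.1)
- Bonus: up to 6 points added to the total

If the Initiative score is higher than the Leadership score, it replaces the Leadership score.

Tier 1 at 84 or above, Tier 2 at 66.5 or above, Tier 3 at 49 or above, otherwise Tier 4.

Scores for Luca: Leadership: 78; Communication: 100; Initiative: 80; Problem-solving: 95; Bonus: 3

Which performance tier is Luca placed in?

Tier 1

Initiative (80) > Leadership (78), so Leadership counts as 80.
Weighted total:
  Leadership 80 × 0.53 = 42.4
  Communication 100 × 0.11 = 11
  Initiative 80 × 0.26 = 20.8
  Problem-solving 95 × 0.1 = 9.5
Sum = 83.7
Bonus: 83.7 + 3 = 86.7
86.7 ≥ 84 → Tier 1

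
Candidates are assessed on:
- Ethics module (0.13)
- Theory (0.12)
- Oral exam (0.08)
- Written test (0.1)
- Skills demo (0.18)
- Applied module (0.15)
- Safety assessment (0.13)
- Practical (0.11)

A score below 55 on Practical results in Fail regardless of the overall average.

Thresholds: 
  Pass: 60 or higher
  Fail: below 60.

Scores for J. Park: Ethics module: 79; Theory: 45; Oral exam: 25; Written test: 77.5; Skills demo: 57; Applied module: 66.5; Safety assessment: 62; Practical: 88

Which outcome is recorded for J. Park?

Practical score 88 ≥ 55: minimum met.
Weighted total:
  Ethics module 79 × 0.13 = 10.27
  Theory 45 × 0.12 = 5.4
  Oral exam 25 × 0.08 = 2
  Written test 77.5 × 0.1 = 7.75
  Skills demo 57 × 0.18 = 10.26
  Applied module 66.5 × 0.15 = 9.975
  Safety assessment 62 × 0.13 = 8.06
  Practical 88 × 0.11 = 9.68
Sum = 63.395
63.395 ≥ 60 → Pass

Pass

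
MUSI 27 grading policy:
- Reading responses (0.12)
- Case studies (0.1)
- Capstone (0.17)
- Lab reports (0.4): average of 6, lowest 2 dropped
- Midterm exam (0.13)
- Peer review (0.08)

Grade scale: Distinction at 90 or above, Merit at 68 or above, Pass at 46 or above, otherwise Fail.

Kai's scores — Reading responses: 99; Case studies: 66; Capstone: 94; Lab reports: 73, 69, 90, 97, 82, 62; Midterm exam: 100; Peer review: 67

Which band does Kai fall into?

Lab reports: drop 62, 69 → average of remaining 4 = 342/4 = 85.5
Weighted total:
  Reading responses 99 × 0.12 = 11.88
  Case studies 66 × 0.1 = 6.6
  Capstone 94 × 0.17 = 15.98
  Lab reports 85.5 × 0.4 = 34.2
  Midterm exam 100 × 0.13 = 13
  Peer review 67 × 0.08 = 5.36
Sum = 87.02
87.02 is ≥ 68 and < 90 → Merit

Merit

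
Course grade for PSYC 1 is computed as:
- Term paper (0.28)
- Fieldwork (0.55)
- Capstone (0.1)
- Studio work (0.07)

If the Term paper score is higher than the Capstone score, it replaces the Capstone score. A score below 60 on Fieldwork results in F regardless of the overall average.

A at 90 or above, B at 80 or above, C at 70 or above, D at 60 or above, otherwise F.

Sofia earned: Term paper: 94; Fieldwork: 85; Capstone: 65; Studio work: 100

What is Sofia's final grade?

B

Term paper (94) > Capstone (65), so Capstone counts as 94.
Fieldwork score 85 ≥ 60: minimum met.
Weighted total:
  Term paper 94 × 0.28 = 26.32
  Fieldwork 85 × 0.55 = 46.75
  Capstone 94 × 0.1 = 9.4
  Studio work 100 × 0.07 = 7
Sum = 89.47
89.47 is ≥ 80 and < 90 → B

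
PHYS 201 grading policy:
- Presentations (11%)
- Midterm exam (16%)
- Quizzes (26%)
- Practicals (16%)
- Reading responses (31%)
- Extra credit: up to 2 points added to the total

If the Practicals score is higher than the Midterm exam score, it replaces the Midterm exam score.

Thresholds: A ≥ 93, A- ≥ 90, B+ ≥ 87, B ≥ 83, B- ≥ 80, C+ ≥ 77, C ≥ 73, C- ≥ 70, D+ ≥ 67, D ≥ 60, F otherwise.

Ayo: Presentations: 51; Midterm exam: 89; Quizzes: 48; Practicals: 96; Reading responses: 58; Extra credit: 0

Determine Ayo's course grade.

Practicals (96) > Midterm exam (89), so Midterm exam counts as 96.
Weighted total:
  Presentations 51 × 0.11 = 5.61
  Midterm exam 96 × 0.16 = 15.36
  Quizzes 48 × 0.26 = 12.48
  Practicals 96 × 0.16 = 15.36
  Reading responses 58 × 0.31 = 17.98
Sum = 66.79
Extra credit: 66.79 + 0 = 66.79
66.79 is ≥ 60 and < 67 → D

D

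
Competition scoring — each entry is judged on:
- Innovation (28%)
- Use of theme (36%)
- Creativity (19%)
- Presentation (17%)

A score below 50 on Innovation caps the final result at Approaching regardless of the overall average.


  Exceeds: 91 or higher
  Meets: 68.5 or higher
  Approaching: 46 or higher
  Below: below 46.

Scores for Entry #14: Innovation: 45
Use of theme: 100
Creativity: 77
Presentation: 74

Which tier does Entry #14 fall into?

Innovation score 45 < 50: minimum not met.
Weighted total:
  Innovation 45 × 0.28 = 12.6
  Use of theme 100 × 0.36 = 36
  Creativity 77 × 0.19 = 14.63
  Presentation 74 × 0.17 = 12.58
Sum = 75.81
75.81 would be Meets; cap at Approaching applies → Approaching.

Approaching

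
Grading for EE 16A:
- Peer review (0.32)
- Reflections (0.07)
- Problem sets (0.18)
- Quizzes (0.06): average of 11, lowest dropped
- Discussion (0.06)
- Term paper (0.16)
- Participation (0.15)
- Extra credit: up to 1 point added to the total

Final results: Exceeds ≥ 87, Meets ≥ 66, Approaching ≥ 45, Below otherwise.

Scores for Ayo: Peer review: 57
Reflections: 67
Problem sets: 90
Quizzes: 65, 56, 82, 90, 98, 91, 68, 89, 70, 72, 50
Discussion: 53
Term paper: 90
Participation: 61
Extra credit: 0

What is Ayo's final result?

Meets

Quizzes: drop 50 → average of remaining 10 = 781/10 = 78.1
Weighted total:
  Peer review 57 × 0.32 = 18.24
  Reflections 67 × 0.07 = 4.69
  Problem sets 90 × 0.18 = 16.2
  Quizzes 78.1 × 0.06 = 4.686
  Discussion 53 × 0.06 = 3.18
  Term paper 90 × 0.16 = 14.4
  Participation 61 × 0.15 = 9.15
Sum = 70.546
Extra credit: 70.546 + 0 = 70.546
70.546 is ≥ 66 and < 87 → Meets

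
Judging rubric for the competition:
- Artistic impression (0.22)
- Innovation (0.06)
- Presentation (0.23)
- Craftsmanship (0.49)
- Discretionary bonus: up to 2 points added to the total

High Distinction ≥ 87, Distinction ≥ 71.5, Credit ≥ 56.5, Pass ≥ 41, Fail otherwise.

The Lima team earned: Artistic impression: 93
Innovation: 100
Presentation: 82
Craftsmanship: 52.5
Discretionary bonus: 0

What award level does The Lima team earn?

Credit

Weighted total:
  Artistic impression 93 × 0.22 = 20.46
  Innovation 100 × 0.06 = 6
  Presentation 82 × 0.23 = 18.86
  Craftsmanship 52.5 × 0.49 = 25.725
Sum = 71.045
Discretionary bonus: 71.045 + 0 = 71.045
71.045 is ≥ 56.5 and < 71.5 → Credit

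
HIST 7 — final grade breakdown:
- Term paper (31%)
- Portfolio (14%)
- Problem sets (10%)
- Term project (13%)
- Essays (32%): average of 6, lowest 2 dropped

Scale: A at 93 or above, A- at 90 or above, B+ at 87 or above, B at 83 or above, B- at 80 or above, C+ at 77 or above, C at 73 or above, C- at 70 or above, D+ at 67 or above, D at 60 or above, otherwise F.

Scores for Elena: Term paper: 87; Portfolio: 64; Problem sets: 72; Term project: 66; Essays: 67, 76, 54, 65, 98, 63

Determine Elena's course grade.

C

Essays: drop 54, 63 → average of remaining 4 = 306/4 = 76.5
Weighted total:
  Term paper 87 × 0.31 = 26.97
  Portfolio 64 × 0.14 = 8.96
  Problem sets 72 × 0.1 = 7.2
  Term project 66 × 0.13 = 8.58
  Essays 76.5 × 0.32 = 24.48
Sum = 76.19
76.19 is ≥ 73 and < 77 → C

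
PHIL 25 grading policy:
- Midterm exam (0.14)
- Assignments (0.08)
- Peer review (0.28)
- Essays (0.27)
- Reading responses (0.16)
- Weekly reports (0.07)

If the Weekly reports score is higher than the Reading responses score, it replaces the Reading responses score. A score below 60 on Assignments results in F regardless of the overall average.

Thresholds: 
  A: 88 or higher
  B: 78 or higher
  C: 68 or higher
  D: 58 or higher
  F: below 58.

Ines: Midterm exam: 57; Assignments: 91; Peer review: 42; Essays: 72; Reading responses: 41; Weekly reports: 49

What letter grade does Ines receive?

F

Weekly reports (49) > Reading responses (41), so Reading responses counts as 49.
Assignments score 91 ≥ 60: minimum met.
Weighted total:
  Midterm exam 57 × 0.14 = 7.98
  Assignments 91 × 0.08 = 7.28
  Peer review 42 × 0.28 = 11.76
  Essays 72 × 0.27 = 19.44
  Reading responses 49 × 0.16 = 7.84
  Weekly reports 49 × 0.07 = 3.43
Sum = 57.73
57.73 < 58 → F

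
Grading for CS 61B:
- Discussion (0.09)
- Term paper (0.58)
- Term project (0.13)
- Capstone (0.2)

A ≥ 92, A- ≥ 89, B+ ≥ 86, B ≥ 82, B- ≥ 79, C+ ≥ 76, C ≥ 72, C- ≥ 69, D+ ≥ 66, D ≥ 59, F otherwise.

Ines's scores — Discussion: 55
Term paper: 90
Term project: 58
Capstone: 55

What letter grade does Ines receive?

Weighted total:
  Discussion 55 × 0.09 = 4.95
  Term paper 90 × 0.58 = 52.2
  Term project 58 × 0.13 = 7.54
  Capstone 55 × 0.2 = 11
Sum = 75.69
75.69 is ≥ 72 and < 76 → C

C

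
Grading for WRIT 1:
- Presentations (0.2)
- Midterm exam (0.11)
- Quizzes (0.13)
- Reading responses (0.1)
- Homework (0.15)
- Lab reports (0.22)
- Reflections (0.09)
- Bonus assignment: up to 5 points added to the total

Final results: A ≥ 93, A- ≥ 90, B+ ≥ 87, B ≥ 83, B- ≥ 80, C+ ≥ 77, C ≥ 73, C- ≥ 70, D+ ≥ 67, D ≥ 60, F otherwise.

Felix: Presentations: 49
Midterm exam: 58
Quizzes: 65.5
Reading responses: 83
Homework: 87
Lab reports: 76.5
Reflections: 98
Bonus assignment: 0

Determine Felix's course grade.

C-

Weighted total:
  Presentations 49 × 0.2 = 9.8
  Midterm exam 58 × 0.11 = 6.38
  Quizzes 65.5 × 0.13 = 8.515
  Reading responses 83 × 0.1 = 8.3
  Homework 87 × 0.15 = 13.05
  Lab reports 76.5 × 0.22 = 16.83
  Reflections 98 × 0.09 = 8.82
Sum = 71.695
Bonus assignment: 71.695 + 0 = 71.695
71.695 is ≥ 70 and < 73 → C-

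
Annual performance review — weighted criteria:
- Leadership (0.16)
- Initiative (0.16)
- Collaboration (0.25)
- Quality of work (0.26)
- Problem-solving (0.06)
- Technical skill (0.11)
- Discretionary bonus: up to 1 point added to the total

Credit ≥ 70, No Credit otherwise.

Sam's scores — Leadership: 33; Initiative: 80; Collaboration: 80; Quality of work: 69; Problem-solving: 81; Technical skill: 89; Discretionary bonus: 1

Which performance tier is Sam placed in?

Credit

Weighted total:
  Leadership 33 × 0.16 = 5.28
  Initiative 80 × 0.16 = 12.8
  Collaboration 80 × 0.25 = 20
  Quality of work 69 × 0.26 = 17.94
  Problem-solving 81 × 0.06 = 4.86
  Technical skill 89 × 0.11 = 9.79
Sum = 70.67
Discretionary bonus: 70.67 + 1 = 71.67
71.67 ≥ 70 → Credit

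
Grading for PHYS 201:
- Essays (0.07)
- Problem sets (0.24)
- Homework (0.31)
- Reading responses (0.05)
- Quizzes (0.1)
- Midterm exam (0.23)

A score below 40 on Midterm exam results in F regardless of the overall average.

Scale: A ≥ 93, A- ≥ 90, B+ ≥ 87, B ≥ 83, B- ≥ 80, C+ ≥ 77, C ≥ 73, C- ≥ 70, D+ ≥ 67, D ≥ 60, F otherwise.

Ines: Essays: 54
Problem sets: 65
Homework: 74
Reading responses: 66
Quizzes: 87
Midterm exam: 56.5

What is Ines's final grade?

D+

Midterm exam score 56.5 ≥ 40: minimum met.
Weighted total:
  Essays 54 × 0.07 = 3.78
  Problem sets 65 × 0.24 = 15.6
  Homework 74 × 0.31 = 22.94
  Reading responses 66 × 0.05 = 3.3
  Quizzes 87 × 0.1 = 8.7
  Midterm exam 56.5 × 0.23 = 12.995
Sum = 67.315
67.315 is ≥ 67 and < 70 → D+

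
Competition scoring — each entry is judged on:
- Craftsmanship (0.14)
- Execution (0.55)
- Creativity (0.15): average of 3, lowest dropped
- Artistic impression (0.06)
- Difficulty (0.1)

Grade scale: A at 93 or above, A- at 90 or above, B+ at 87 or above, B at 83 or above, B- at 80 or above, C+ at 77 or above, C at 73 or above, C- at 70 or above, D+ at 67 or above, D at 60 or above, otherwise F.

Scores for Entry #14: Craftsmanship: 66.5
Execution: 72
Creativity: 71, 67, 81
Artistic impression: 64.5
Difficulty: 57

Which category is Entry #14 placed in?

D+

Creativity: drop 67 → average of remaining 2 = 152/2 = 76
Weighted total:
  Craftsmanship 66.5 × 0.14 = 9.31
  Execution 72 × 0.55 = 39.6
  Creativity 76 × 0.15 = 11.4
  Artistic impression 64.5 × 0.06 = 3.87
  Difficulty 57 × 0.1 = 5.7
Sum = 69.88
69.88 is ≥ 67 and < 70 → D+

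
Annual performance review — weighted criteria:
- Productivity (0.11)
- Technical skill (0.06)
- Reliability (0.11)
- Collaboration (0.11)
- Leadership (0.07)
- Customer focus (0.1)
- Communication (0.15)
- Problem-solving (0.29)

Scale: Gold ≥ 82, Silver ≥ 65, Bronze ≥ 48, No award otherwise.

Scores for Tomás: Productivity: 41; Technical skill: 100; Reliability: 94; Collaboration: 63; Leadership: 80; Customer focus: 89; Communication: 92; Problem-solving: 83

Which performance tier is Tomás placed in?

Silver

Weighted total:
  Productivity 41 × 0.11 = 4.51
  Technical skill 100 × 0.06 = 6
  Reliability 94 × 0.11 = 10.34
  Collaboration 63 × 0.11 = 6.93
  Leadership 80 × 0.07 = 5.6
  Customer focus 89 × 0.1 = 8.9
  Communication 92 × 0.15 = 13.8
  Problem-solving 83 × 0.29 = 24.07
Sum = 80.15
80.15 is ≥ 65 and < 82 → Silver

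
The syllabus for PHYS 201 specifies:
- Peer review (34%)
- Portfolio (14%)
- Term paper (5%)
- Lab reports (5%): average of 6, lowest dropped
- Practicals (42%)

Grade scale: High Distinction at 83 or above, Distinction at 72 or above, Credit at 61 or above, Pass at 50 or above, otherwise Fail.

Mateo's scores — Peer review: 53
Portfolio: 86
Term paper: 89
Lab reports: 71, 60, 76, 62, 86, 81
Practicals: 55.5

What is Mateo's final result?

Credit

Lab reports: drop 60 → average of remaining 5 = 376/5 = 75.2
Weighted total:
  Peer review 53 × 0.34 = 18.02
  Portfolio 86 × 0.14 = 12.04
  Term paper 89 × 0.05 = 4.45
  Lab reports 75.2 × 0.05 = 3.76
  Practicals 55.5 × 0.42 = 23.31
Sum = 61.58
61.58 is ≥ 61 and < 72 → Credit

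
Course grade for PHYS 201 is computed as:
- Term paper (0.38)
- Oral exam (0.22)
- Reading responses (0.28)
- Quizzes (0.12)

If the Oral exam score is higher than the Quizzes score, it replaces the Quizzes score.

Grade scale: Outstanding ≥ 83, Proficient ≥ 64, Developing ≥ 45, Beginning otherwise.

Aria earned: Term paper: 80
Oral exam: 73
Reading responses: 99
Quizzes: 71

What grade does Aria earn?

Oral exam (73) > Quizzes (71), so Quizzes counts as 73.
Weighted total:
  Term paper 80 × 0.38 = 30.4
  Oral exam 73 × 0.22 = 16.06
  Reading responses 99 × 0.28 = 27.72
  Quizzes 73 × 0.12 = 8.76
Sum = 82.94
82.94 is ≥ 64 and < 83 → Proficient

Proficient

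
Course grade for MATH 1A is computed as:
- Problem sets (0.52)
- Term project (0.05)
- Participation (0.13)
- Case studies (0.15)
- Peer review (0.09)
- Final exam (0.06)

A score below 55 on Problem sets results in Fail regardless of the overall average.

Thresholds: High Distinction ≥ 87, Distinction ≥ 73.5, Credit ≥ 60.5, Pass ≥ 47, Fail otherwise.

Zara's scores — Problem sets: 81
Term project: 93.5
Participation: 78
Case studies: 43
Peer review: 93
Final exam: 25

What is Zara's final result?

Credit

Problem sets score 81 ≥ 55: minimum met.
Weighted total:
  Problem sets 81 × 0.52 = 42.12
  Term project 93.5 × 0.05 = 4.675
  Participation 78 × 0.13 = 10.14
  Case studies 43 × 0.15 = 6.45
  Peer review 93 × 0.09 = 8.37
  Final exam 25 × 0.06 = 1.5
Sum = 73.255
73.255 is ≥ 60.5 and < 73.5 → Credit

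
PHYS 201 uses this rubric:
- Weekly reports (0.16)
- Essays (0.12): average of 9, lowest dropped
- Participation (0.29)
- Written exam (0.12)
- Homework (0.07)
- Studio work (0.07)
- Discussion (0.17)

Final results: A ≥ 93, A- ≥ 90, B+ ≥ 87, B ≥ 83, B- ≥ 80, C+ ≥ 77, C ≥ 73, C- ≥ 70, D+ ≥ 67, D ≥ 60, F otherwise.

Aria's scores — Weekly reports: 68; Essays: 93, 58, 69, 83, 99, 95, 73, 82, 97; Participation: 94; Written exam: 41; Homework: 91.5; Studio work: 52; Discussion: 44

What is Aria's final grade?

Essays: drop 58 → average of remaining 8 = 691/8 = 86.375
Weighted total:
  Weekly reports 68 × 0.16 = 10.88
  Essays 86.375 × 0.12 = 10.365
  Participation 94 × 0.29 = 27.26
  Written exam 41 × 0.12 = 4.92
  Homework 91.5 × 0.07 = 6.405
  Studio work 52 × 0.07 = 3.64
  Discussion 44 × 0.17 = 7.48
Sum = 70.95
70.95 is ≥ 70 and < 73 → C-

C-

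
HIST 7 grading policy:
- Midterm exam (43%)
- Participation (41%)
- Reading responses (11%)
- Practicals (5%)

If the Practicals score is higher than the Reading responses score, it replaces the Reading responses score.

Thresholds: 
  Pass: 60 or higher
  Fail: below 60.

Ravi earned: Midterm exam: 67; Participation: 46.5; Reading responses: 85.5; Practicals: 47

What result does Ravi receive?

Fail

Practicals (47) ≤ Reading responses (85.5), so Reading responses stays at 85.5.
Weighted total:
  Midterm exam 67 × 0.43 = 28.81
  Participation 46.5 × 0.41 = 19.065
  Reading responses 85.5 × 0.11 = 9.405
  Practicals 47 × 0.05 = 2.35
Sum = 59.63
59.63 < 60 → Fail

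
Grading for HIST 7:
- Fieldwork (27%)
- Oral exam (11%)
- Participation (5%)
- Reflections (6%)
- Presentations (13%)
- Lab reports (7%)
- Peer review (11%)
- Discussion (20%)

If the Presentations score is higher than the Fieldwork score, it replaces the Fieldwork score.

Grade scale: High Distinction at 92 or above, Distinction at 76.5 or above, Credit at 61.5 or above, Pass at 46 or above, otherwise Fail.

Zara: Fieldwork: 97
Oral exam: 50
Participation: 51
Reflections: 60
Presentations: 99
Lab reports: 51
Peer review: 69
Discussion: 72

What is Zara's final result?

Presentations (99) > Fieldwork (97), so Fieldwork counts as 99.
Weighted total:
  Fieldwork 99 × 0.27 = 26.73
  Oral exam 50 × 0.11 = 5.5
  Participation 51 × 0.05 = 2.55
  Reflections 60 × 0.06 = 3.6
  Presentations 99 × 0.13 = 12.87
  Lab reports 51 × 0.07 = 3.57
  Peer review 69 × 0.11 = 7.59
  Discussion 72 × 0.2 = 14.4
Sum = 76.81
76.81 is ≥ 76.5 and < 92 → Distinction

Distinction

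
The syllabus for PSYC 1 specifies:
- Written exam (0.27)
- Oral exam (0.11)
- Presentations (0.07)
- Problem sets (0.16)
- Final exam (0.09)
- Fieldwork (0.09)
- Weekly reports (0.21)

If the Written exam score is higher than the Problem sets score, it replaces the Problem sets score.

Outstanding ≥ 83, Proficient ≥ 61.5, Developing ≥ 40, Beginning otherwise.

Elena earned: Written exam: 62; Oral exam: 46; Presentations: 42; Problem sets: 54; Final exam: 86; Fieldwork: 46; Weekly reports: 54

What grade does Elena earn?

Developing

Written exam (62) > Problem sets (54), so Problem sets counts as 62.
Weighted total:
  Written exam 62 × 0.27 = 16.74
  Oral exam 46 × 0.11 = 5.06
  Presentations 42 × 0.07 = 2.94
  Problem sets 62 × 0.16 = 9.92
  Final exam 86 × 0.09 = 7.74
  Fieldwork 46 × 0.09 = 4.14
  Weekly reports 54 × 0.21 = 11.34
Sum = 57.88
57.88 is ≥ 40 and < 61.5 → Developing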